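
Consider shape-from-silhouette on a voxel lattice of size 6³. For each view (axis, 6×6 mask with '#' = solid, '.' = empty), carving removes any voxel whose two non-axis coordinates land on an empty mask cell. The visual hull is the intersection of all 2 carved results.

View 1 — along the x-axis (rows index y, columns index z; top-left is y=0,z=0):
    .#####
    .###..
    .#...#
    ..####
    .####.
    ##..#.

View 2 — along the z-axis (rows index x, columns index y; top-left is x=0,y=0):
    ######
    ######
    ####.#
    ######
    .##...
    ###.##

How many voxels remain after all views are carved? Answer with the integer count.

start: 6×6×6 = 216 voxels
after view 1 [x-axis, 21 of 36 cells solid] → remaining = 126
after view 2 [z-axis, 30 of 36 cells solid] → remaining = 102

102 voxels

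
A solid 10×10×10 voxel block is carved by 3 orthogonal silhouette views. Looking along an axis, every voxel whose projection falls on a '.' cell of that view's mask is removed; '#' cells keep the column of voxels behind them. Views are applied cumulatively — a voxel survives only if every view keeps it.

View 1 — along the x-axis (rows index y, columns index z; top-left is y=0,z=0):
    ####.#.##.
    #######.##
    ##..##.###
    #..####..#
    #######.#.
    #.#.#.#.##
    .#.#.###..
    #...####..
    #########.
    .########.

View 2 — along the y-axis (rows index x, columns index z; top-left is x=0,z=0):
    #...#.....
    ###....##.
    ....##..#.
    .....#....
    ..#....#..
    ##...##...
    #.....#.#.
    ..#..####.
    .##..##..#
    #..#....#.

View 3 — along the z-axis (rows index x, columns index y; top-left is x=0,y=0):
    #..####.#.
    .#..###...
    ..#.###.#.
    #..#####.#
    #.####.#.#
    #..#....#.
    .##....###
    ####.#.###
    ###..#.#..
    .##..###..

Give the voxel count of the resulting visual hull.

remaining voxels: 124

before carving: 1000 voxels (10×10×10)
after view 1 [x-axis, 70 of 100 cells solid] → remaining = 700
after view 2 [y-axis, 33 of 100 cells solid] → remaining = 242
after view 3 [z-axis, 55 of 100 cells solid] → remaining = 124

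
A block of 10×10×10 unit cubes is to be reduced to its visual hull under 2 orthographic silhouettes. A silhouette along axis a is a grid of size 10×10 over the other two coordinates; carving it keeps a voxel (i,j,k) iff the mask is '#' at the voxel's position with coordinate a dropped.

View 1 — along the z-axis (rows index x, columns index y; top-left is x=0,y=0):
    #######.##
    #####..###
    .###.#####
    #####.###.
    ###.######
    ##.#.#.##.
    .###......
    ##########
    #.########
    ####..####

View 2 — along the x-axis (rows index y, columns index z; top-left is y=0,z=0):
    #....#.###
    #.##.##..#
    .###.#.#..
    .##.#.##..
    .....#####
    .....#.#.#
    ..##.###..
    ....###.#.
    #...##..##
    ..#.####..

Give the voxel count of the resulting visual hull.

initial block: 10^3 = 1000
  1. axis=2 (XY plane), |mask|=78  ⇒  voxels=780
  2. axis=0 (YZ plane), |mask|=48  ⇒  voxels=379

379 voxels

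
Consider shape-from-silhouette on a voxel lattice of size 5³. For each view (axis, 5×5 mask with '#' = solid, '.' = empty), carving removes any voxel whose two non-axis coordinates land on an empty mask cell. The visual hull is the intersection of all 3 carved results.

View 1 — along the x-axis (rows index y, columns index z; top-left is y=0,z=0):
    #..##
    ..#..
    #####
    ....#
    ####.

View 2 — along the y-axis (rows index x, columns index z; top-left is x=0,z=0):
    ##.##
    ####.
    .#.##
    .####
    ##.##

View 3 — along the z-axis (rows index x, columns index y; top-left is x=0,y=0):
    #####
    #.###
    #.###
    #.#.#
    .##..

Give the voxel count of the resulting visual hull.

initial block: 5^3 = 125
after view 1 [x-axis, 14 of 25 cells solid] → remaining = 70
after view 2 [y-axis, 19 of 25 cells solid] → remaining = 52
after view 3 [z-axis, 18 of 25 cells solid] → remaining = 42

42 voxels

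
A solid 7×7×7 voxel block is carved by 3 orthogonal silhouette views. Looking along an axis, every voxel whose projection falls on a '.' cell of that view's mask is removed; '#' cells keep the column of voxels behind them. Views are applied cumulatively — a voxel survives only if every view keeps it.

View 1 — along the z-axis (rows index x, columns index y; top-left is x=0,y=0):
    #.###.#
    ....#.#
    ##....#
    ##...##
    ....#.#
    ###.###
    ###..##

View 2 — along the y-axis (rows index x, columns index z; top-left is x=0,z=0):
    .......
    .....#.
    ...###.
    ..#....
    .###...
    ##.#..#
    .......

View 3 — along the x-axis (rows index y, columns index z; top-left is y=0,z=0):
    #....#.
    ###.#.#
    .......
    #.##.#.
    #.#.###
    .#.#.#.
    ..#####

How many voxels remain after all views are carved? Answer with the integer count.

|visual hull| = 22

before carving: 343 voxels (7×7×7)
V1 z: intersect with XY mask (27 set) -- 189 left
V2 y: intersect with XZ mask (12 set) -- 45 left
V3 x: intersect with YZ mask (24 set) -- 22 left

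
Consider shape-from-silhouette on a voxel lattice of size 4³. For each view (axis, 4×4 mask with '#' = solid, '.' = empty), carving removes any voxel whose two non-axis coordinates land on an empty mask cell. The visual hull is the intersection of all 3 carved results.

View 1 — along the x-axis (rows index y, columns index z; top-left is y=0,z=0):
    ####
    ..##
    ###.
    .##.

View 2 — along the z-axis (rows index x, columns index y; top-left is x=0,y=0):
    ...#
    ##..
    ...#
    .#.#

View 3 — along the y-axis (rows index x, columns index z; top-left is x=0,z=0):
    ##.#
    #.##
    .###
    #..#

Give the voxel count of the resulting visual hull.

9 voxels

before carving: 64 voxels (4×4×4)
  1. axis=0 (YZ plane), |mask|=11  ⇒  voxels=44
  2. axis=2 (XY plane), |mask|=6  ⇒  voxels=14
  3. axis=1 (XZ plane), |mask|=11  ⇒  voxels=9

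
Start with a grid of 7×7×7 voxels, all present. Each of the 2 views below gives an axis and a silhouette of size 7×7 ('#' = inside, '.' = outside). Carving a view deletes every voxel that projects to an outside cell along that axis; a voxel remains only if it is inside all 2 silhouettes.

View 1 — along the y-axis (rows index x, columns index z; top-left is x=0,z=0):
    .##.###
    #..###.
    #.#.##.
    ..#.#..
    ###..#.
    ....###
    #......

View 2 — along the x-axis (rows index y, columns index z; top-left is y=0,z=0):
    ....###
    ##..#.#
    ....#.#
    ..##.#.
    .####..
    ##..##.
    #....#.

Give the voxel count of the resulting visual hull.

start: 7×7×7 = 343 voxels
V1 y: intersect with XZ mask (23 set) -- 161 left
V2 x: intersect with YZ mask (22 set) -- 79 left

79 voxels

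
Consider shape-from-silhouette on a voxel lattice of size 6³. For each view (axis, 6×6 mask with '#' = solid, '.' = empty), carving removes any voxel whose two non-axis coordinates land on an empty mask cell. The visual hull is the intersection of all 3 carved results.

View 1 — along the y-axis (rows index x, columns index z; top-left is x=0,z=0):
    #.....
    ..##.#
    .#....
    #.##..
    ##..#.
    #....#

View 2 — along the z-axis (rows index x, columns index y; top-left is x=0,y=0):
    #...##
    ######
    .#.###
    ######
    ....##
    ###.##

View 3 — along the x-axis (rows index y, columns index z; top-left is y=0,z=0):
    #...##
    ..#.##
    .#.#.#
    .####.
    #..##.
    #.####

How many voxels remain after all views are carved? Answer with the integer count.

36 voxels

before carving: 216 voxels (6×6×6)
carve view 1 (along y, XZ-mask fill 13/36): 78 voxels remain
carve view 2 (along z, XY-mask fill 26/36): 59 voxels remain
carve view 3 (along x, YZ-mask fill 21/36): 36 voxels remain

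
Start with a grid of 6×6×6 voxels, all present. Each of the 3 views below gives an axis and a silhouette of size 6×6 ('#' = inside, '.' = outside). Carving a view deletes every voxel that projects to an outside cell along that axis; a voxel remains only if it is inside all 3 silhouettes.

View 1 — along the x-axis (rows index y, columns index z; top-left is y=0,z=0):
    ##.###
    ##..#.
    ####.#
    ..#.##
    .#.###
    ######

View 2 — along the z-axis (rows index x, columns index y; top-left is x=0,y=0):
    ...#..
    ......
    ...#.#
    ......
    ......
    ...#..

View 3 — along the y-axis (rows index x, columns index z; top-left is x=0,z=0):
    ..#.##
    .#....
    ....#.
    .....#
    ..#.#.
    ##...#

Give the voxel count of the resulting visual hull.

|visual hull| = 6

initial block: 6^3 = 216
carve view 1 (along x, YZ-mask fill 26/36): 156 voxels remain
carve view 2 (along z, XY-mask fill 4/36): 15 voxels remain
carve view 3 (along y, XZ-mask fill 11/36): 6 voxels remain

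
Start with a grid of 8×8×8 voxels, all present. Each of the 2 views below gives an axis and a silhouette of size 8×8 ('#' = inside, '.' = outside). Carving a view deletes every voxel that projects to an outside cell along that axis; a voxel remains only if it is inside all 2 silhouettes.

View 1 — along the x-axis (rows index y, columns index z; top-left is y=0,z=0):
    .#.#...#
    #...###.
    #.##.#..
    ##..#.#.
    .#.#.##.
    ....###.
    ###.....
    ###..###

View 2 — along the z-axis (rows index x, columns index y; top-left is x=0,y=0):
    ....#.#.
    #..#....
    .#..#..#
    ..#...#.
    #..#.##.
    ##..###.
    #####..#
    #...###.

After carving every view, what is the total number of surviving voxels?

remaining voxels: 103

full grid |V| = 512
after view 1 [x-axis, 31 of 64 cells solid] → remaining = 248
after view 2 [z-axis, 28 of 64 cells solid] → remaining = 103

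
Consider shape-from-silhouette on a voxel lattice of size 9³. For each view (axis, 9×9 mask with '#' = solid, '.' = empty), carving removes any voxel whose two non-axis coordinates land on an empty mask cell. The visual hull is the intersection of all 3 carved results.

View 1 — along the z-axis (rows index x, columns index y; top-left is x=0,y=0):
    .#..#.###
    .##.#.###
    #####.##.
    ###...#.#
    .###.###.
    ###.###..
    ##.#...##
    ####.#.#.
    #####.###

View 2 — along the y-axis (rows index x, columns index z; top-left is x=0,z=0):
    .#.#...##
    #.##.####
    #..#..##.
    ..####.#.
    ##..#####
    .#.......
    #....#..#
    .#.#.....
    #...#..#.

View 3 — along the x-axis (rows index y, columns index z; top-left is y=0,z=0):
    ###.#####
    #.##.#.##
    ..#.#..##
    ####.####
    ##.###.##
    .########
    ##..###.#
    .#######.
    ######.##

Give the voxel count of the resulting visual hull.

before carving: 729 voxels (9×9×9)
after view 1 [z-axis, 54 of 81 cells solid] → remaining = 486
after view 2 [y-axis, 36 of 81 cells solid] → remaining = 214
after view 3 [x-axis, 62 of 81 cells solid] → remaining = 156

156 voxels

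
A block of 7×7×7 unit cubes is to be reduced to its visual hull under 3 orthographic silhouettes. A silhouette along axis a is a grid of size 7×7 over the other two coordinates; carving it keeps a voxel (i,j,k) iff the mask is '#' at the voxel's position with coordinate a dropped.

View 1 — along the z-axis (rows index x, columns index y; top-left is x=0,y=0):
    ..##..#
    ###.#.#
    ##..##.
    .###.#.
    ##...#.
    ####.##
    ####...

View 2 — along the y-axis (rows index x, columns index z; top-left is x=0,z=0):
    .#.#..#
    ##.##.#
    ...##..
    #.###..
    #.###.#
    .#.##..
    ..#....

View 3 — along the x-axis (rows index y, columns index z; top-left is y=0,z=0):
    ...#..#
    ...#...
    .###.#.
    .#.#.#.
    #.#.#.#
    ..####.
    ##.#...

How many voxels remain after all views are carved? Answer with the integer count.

initial block: 7^3 = 343
step 1: project along z, AND mask (29/49) → |grid| = 203
step 2: project along y, AND mask (23/49) → |grid| = 95
step 3: project along x, AND mask (21/49) → |grid| = 46

remaining voxels: 46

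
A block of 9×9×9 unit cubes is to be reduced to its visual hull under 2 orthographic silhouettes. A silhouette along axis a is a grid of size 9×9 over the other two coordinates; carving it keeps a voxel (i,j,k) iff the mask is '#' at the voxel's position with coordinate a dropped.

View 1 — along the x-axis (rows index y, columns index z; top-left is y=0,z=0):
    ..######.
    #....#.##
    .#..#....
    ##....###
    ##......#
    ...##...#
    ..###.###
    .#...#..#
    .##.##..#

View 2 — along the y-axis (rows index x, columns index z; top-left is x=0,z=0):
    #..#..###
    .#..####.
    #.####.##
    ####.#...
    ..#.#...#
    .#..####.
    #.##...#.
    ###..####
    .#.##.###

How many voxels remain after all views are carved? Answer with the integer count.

|visual hull| = 193

before carving: 729 voxels (9×9×9)
V1 x: intersect with YZ mask (37 set) -- 333 left
V2 y: intersect with XZ mask (47 set) -- 193 left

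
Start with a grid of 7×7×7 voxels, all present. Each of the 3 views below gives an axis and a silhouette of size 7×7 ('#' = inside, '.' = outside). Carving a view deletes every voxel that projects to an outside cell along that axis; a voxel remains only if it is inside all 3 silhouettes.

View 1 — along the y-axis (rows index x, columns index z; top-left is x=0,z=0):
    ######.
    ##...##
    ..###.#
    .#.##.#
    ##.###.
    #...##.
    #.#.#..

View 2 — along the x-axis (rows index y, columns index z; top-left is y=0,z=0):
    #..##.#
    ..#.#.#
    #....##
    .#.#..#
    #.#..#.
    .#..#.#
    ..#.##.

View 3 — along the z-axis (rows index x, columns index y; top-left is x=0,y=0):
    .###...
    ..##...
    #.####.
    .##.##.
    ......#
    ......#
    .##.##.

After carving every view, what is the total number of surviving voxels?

36 voxels

start: 7×7×7 = 343 voxels
[1] y-view keeps 29 columns → grid now 203
[2] x-view keeps 22 columns → grid now 91
[3] z-view keeps 20 columns → grid now 36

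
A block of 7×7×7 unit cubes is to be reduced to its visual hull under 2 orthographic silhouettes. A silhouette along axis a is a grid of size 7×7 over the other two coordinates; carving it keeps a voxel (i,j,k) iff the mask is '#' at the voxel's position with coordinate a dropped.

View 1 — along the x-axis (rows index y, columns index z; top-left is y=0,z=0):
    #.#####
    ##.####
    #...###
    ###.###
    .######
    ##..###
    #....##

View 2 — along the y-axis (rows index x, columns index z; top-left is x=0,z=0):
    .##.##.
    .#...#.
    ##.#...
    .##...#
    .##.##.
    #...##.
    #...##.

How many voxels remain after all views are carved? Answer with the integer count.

116 voxels

before carving: 343 voxels (7×7×7)
  1. axis=0 (YZ plane), |mask|=36  ⇒  voxels=252
  2. axis=1 (XZ plane), |mask|=22  ⇒  voxels=116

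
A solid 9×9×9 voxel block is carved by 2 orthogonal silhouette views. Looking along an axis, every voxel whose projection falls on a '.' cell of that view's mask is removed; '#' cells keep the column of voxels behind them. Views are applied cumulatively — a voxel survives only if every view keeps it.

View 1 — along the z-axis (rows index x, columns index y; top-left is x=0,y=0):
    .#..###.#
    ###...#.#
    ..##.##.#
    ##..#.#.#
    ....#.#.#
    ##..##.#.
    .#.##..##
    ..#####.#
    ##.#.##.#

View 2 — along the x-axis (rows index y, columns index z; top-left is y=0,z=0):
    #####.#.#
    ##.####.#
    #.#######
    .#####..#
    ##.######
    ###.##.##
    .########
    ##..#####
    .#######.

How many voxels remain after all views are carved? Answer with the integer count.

initial block: 9^3 = 729
step 1: project along z, AND mask (45/81) → |grid| = 405
step 2: project along x, AND mask (65/81) → |grid| = 327

|visual hull| = 327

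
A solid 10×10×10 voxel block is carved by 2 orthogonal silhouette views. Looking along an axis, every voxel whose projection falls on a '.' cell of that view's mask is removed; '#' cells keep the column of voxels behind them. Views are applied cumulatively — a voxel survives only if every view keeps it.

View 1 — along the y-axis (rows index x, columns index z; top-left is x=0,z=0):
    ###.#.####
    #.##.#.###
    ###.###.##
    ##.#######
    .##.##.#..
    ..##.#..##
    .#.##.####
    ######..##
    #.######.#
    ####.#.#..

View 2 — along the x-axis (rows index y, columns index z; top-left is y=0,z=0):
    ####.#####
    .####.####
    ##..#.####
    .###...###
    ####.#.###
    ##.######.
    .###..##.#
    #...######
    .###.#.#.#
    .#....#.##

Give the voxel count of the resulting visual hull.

489 voxels

start: 10×10×10 = 1000 voxels
V1 y: intersect with XZ mask (71 set) -- 710 left
V2 x: intersect with YZ mask (69 set) -- 489 left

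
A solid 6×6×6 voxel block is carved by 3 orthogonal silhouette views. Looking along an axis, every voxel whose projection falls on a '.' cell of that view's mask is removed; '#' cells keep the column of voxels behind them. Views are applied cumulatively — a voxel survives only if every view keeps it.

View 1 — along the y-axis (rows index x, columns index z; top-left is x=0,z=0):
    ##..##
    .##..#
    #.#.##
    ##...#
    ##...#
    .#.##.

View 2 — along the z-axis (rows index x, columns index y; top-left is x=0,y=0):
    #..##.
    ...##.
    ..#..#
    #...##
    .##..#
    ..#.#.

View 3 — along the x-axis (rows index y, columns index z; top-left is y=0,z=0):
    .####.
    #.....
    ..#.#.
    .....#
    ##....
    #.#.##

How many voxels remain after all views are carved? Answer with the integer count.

start: 6×6×6 = 216 voxels
  1. axis=1 (XZ plane), |mask|=20  ⇒  voxels=120
  2. axis=2 (XY plane), |mask|=15  ⇒  voxels=50
  3. axis=0 (YZ plane), |mask|=14  ⇒  voxels=23

|visual hull| = 23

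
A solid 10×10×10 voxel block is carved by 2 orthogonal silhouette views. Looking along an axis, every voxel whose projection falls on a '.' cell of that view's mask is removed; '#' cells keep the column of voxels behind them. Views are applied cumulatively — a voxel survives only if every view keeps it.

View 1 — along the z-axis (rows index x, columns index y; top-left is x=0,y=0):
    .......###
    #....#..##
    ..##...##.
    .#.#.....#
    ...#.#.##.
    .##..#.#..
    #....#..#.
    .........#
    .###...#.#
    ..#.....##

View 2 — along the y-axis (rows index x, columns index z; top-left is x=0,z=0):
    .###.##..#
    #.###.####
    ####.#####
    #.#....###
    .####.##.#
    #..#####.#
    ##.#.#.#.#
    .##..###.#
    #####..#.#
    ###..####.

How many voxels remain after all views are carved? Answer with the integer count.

|visual hull| = 237

initial block: 10^3 = 1000
[1] z-view keeps 34 columns → grid now 340
[2] y-view keeps 68 columns → grid now 237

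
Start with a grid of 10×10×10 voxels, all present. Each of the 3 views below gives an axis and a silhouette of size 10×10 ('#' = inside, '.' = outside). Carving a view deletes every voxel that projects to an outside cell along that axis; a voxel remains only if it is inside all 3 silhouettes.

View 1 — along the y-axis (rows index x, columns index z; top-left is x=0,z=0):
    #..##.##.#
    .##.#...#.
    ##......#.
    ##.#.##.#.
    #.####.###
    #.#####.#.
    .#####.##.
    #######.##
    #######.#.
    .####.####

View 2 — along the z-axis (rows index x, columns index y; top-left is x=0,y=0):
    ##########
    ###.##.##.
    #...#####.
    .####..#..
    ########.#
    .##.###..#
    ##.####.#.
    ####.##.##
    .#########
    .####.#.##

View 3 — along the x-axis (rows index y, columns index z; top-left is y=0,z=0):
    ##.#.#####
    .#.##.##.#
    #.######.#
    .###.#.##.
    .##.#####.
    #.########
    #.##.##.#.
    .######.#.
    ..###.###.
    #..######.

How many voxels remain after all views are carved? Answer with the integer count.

voxel count = 353

start: 10×10×10 = 1000 voxels
step 1: project along y, AND mask (66/100) → |grid| = 660
step 2: project along z, AND mask (74/100) → |grid| = 499
step 3: project along x, AND mask (70/100) → |grid| = 353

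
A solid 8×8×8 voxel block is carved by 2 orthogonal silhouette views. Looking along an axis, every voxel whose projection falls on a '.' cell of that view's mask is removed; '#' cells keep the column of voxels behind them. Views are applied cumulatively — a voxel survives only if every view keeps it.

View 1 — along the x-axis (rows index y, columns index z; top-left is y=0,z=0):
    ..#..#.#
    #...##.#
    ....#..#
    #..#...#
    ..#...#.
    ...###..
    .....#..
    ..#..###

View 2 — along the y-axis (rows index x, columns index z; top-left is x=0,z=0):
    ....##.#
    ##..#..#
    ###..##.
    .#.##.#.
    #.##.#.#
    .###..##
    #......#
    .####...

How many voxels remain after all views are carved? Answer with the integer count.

voxel count = 86

before carving: 512 voxels (8×8×8)
step 1: project along x, AND mask (22/64) → |grid| = 176
step 2: project along y, AND mask (32/64) → |grid| = 86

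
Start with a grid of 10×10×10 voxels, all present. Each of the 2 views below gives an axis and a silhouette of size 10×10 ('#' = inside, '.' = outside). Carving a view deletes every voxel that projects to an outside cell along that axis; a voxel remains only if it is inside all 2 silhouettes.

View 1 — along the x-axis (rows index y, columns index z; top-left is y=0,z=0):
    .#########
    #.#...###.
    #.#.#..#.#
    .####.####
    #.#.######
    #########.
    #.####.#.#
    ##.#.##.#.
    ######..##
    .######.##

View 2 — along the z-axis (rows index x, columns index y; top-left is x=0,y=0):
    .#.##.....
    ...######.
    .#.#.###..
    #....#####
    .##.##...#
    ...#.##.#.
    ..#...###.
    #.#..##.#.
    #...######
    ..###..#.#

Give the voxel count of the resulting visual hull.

|visual hull| = 370

full grid |V| = 1000
  1. axis=0 (YZ plane), |mask|=73  ⇒  voxels=730
  2. axis=2 (XY plane), |mask|=50  ⇒  voxels=370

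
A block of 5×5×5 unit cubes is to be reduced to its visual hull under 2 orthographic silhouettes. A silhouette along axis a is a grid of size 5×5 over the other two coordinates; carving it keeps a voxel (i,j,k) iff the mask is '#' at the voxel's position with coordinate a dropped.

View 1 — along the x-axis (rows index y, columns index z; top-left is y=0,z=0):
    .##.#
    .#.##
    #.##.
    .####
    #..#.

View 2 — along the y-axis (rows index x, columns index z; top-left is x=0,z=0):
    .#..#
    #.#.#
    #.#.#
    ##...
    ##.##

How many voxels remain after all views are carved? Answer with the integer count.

before carving: 125 voxels (5×5×5)
V1 x: intersect with YZ mask (15 set) -- 75 left
V2 y: intersect with XZ mask (14 set) -- 39 left

remaining voxels: 39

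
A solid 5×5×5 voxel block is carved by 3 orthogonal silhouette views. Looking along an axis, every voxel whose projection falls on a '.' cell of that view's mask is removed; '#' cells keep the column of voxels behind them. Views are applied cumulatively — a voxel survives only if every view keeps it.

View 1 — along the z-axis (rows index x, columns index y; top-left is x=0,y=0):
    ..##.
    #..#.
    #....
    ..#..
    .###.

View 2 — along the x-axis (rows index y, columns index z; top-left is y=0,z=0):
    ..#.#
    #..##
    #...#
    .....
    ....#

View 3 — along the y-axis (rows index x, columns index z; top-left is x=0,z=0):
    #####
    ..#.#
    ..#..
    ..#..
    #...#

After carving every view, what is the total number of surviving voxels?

9 voxels

full grid |V| = 125
carve view 1 (along z, XY-mask fill 9/25): 45 voxels remain
carve view 2 (along x, YZ-mask fill 8/25): 13 voxels remain
carve view 3 (along y, XZ-mask fill 11/25): 9 voxels remain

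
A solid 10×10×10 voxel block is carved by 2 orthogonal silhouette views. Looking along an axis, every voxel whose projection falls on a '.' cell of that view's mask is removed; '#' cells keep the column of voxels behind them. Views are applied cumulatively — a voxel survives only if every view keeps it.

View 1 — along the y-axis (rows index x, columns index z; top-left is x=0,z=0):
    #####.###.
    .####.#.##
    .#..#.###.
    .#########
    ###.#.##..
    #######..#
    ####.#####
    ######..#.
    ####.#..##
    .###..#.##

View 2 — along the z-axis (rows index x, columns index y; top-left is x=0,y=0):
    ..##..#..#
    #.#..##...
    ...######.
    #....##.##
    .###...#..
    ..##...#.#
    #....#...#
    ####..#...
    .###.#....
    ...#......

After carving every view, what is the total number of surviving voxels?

voxel count = 287

full grid |V| = 1000
after view 1 [y-axis, 72 of 100 cells solid] → remaining = 720
after view 2 [z-axis, 40 of 100 cells solid] → remaining = 287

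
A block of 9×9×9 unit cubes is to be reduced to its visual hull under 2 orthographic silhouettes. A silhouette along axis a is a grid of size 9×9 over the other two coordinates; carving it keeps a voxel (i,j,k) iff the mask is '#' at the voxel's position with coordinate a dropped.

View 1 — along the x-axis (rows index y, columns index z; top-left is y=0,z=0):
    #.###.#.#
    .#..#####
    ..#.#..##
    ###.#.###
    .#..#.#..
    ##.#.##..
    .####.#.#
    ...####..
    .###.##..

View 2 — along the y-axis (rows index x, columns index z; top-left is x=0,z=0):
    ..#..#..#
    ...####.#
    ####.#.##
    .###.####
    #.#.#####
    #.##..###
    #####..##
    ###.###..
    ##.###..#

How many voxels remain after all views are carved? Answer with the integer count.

voxel count = 271

full grid |V| = 729
V1 x: intersect with YZ mask (46 set) -- 414 left
V2 y: intersect with XZ mask (54 set) -- 271 left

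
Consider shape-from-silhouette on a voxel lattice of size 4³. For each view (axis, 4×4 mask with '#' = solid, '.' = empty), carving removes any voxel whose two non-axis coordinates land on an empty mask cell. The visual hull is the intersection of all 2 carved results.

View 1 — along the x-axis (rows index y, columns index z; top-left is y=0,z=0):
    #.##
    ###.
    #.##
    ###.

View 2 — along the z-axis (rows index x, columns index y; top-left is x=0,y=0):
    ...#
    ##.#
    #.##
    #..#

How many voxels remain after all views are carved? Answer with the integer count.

|visual hull| = 27

before carving: 64 voxels (4×4×4)
carve view 1 (along x, YZ-mask fill 12/16): 48 voxels remain
carve view 2 (along z, XY-mask fill 9/16): 27 voxels remain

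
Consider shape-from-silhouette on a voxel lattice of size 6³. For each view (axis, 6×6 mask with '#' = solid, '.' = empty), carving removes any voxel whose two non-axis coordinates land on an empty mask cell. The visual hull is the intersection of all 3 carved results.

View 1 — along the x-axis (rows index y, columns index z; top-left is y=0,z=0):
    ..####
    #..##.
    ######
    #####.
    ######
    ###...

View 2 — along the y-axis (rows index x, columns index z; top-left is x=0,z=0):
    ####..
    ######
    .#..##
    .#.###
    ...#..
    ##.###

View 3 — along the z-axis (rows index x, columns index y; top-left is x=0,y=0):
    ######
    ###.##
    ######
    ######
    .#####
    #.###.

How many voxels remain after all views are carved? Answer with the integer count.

|visual hull| = 91

initial block: 6^3 = 216
after view 1 [x-axis, 27 of 36 cells solid] → remaining = 162
after view 2 [y-axis, 23 of 36 cells solid] → remaining = 102
after view 3 [z-axis, 32 of 36 cells solid] → remaining = 91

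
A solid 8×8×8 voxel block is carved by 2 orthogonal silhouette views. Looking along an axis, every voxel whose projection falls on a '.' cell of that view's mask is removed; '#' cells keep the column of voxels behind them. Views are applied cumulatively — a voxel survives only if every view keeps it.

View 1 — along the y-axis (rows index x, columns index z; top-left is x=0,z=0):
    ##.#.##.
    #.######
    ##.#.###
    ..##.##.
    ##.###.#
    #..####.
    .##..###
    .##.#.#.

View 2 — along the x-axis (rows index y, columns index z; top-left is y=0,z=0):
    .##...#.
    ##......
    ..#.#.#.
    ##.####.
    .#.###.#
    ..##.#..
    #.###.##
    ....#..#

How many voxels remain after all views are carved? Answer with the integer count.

remaining voxels: 156

initial block: 8^3 = 512
  1. axis=1 (XZ plane), |mask|=42  ⇒  voxels=336
  2. axis=0 (YZ plane), |mask|=30  ⇒  voxels=156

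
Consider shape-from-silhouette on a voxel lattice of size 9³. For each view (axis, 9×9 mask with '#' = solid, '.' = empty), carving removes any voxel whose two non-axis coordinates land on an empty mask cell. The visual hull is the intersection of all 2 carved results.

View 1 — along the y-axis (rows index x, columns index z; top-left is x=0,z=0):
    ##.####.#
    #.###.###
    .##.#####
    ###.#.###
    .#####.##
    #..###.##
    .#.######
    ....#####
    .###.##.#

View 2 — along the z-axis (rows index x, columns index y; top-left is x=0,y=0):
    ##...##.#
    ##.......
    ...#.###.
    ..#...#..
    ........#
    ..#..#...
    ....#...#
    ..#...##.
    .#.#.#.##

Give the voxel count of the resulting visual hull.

start: 9×9×9 = 729 voxels
step 1: project along y, AND mask (59/81) → |grid| = 531
step 2: project along z, AND mask (26/81) → |grid| = 169

voxel count = 169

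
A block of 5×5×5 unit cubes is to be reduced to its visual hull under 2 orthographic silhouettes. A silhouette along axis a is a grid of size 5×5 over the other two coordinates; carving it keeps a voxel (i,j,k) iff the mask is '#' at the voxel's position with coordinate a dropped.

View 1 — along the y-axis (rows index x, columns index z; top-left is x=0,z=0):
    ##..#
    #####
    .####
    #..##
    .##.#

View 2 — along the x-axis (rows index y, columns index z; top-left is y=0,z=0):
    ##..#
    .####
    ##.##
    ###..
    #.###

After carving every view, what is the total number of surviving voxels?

66 voxels

initial block: 5^3 = 125
[1] y-view keeps 18 columns → grid now 90
[2] x-view keeps 18 columns → grid now 66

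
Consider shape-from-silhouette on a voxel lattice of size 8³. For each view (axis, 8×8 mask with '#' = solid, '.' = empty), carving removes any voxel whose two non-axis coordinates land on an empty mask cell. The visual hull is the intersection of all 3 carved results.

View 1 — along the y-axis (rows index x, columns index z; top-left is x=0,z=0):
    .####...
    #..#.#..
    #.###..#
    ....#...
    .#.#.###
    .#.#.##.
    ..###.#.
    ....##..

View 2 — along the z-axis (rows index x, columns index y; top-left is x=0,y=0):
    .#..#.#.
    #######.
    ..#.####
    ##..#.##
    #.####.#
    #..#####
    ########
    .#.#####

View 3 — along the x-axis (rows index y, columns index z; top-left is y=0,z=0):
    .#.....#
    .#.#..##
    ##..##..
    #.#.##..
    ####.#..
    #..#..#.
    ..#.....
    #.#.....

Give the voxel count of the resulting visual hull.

57 voxels

start: 8×8×8 = 512 voxels
step 1: project along y, AND mask (28/64) → |grid| = 224
step 2: project along z, AND mask (46/64) → |grid| = 161
step 3: project along x, AND mask (25/64) → |grid| = 57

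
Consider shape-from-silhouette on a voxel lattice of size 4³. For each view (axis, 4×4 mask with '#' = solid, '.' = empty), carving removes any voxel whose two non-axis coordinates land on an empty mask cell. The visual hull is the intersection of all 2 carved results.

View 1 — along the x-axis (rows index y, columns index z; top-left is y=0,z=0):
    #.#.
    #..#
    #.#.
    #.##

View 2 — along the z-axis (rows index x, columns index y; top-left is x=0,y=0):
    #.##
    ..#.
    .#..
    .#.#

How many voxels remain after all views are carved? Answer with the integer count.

|visual hull| = 16

before carving: 64 voxels (4×4×4)
V1 x: intersect with YZ mask (9 set) -- 36 left
V2 z: intersect with XY mask (7 set) -- 16 left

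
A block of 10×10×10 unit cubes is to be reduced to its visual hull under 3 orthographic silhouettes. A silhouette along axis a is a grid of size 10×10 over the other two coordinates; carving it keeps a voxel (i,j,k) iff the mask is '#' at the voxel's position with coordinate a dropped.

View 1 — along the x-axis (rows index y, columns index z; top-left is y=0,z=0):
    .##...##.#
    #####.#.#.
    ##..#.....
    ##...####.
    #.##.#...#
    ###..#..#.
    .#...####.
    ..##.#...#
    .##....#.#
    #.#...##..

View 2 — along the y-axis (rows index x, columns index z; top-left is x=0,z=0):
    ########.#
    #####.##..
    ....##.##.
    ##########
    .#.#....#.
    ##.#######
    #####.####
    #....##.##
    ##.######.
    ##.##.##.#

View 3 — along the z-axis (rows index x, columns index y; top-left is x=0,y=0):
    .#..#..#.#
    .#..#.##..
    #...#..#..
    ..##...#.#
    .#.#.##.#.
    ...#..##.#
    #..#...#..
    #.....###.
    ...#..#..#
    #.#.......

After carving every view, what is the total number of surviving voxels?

start: 10×10×10 = 1000 voxels
carve view 1 (along x, YZ-mask fill 48/100): 480 voxels remain
carve view 2 (along y, XZ-mask fill 71/100): 334 voxels remain
carve view 3 (along z, XY-mask fill 36/100): 122 voxels remain

|visual hull| = 122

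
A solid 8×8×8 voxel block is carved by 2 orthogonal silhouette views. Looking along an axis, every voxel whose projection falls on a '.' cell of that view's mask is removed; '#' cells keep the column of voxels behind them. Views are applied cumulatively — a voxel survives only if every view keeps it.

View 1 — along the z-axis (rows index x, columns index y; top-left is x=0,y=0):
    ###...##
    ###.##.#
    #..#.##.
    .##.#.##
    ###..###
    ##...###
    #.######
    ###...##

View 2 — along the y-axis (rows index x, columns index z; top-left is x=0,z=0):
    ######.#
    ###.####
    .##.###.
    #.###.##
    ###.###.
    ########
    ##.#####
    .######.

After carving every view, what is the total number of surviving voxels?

initial block: 8^3 = 512
[1] z-view keeps 43 columns → grid now 344
[2] y-view keeps 52 columns → grid now 282

282 voxels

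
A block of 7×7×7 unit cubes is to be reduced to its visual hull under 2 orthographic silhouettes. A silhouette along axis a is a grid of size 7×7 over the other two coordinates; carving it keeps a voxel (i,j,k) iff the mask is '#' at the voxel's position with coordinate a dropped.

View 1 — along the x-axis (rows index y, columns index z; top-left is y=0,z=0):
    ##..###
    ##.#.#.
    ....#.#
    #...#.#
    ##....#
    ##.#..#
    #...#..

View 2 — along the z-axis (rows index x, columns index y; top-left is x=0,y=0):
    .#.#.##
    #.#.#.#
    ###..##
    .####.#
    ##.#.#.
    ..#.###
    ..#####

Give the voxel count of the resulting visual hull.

start: 7×7×7 = 343 voxels
carve view 1 (along x, YZ-mask fill 23/49): 161 voxels remain
carve view 2 (along z, XY-mask fill 31/49): 97 voxels remain

|visual hull| = 97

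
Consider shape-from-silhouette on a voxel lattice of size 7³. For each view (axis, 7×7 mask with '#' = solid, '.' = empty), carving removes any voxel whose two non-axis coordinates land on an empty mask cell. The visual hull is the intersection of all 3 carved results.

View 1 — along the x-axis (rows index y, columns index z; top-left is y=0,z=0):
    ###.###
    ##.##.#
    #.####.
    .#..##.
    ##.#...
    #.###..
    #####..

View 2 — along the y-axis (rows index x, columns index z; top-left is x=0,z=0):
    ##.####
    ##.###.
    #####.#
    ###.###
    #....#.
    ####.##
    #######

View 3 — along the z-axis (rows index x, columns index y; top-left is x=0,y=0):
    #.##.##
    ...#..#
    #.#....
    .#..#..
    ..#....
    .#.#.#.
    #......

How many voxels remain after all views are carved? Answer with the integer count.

before carving: 343 voxels (7×7×7)
[1] x-view keeps 31 columns → grid now 217
[2] y-view keeps 38 columns → grid now 171
[3] z-view keeps 16 columns → grid now 58

58 voxels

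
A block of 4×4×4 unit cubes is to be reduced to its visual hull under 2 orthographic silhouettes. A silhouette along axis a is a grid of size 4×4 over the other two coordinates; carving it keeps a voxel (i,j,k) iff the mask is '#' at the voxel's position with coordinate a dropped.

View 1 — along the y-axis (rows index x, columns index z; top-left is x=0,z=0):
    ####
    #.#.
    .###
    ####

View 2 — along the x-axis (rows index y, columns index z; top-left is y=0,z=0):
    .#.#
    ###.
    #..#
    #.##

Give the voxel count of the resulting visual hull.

initial block: 4^3 = 64
after view 1 [y-axis, 13 of 16 cells solid] → remaining = 52
after view 2 [x-axis, 10 of 16 cells solid] → remaining = 32

|visual hull| = 32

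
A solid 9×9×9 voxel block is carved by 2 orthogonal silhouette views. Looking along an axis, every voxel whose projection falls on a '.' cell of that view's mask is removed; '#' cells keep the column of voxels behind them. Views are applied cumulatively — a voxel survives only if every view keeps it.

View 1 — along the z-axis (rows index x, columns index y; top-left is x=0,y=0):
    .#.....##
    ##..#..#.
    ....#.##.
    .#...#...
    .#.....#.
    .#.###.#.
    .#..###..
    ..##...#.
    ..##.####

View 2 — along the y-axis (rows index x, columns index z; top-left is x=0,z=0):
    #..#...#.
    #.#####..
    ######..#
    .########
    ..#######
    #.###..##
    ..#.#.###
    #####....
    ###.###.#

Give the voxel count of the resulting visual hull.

start: 9×9×9 = 729 voxels
V1 z: intersect with XY mask (32 set) -- 288 left
V2 y: intersect with XZ mask (54 set) -- 191 left

remaining voxels: 191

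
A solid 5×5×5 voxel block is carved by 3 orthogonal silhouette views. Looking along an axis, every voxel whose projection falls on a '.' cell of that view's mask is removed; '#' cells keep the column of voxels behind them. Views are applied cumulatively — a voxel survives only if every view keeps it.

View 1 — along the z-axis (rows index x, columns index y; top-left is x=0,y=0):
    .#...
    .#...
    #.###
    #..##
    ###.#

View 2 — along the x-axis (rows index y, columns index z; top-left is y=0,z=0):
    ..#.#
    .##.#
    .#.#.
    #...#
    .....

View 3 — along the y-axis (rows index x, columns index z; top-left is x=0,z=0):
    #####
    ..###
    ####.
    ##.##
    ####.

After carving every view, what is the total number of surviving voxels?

voxel count = 17

full grid |V| = 125
after view 1 [z-axis, 13 of 25 cells solid] → remaining = 65
after view 2 [x-axis, 9 of 25 cells solid] → remaining = 23
after view 3 [y-axis, 20 of 25 cells solid] → remaining = 17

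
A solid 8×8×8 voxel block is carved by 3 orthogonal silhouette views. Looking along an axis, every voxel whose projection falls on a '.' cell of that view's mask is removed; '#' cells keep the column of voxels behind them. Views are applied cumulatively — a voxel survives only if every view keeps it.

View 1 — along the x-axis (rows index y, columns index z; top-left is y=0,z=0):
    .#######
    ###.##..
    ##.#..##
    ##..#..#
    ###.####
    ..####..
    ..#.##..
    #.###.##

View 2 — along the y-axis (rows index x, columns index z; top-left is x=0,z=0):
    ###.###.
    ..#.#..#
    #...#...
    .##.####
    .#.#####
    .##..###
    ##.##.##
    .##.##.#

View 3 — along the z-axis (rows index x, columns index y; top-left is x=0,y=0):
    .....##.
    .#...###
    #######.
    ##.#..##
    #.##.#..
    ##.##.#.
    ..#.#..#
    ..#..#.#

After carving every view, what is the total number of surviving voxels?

101 voxels

initial block: 8^3 = 512
V1 x: intersect with YZ mask (41 set) -- 328 left
V2 y: intersect with XZ mask (39 set) -- 207 left
V3 z: intersect with XY mask (33 set) -- 101 left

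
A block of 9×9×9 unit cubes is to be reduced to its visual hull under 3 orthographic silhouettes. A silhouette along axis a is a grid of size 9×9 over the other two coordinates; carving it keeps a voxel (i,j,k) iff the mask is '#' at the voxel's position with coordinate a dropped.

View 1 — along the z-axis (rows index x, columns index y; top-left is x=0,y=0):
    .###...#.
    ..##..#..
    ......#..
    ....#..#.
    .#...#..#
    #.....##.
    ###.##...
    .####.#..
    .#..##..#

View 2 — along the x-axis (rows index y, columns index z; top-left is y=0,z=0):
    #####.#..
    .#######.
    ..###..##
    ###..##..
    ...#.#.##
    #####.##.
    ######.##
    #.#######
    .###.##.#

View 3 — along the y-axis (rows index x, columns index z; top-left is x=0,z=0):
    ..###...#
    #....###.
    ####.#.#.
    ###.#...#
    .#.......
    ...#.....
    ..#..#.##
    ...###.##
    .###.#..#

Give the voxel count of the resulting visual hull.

before carving: 729 voxels (9×9×9)
[1] z-view keeps 30 columns → grid now 270
[2] x-view keeps 56 columns → grid now 187
[3] y-view keeps 35 columns → grid now 81

voxel count = 81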